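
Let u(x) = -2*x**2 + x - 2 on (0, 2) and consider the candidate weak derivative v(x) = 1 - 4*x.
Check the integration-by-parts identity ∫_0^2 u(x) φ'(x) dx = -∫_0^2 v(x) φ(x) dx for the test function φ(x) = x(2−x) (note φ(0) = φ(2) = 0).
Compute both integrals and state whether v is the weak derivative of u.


LHS = 4, RHS = 4. Yes, v = u' weakly.

u(x) = -2*x**2 + x - 2, classical derivative u'(x) = 1 - 4*x.
φ(x) = x(2−x), so φ'(x) = 2 - 2*x.
Note φ(0) = φ(2) = 0, so the boundary term u·φ vanishes.
LHS = ∫_0^2 u(x) φ'(x) dx = ∫_0^2 (4*x^3 - 6*x^2 + 6*x - 4) dx. Term by term:
  ∫_0^2 4*x^3 dx = 16;  ∫_0^2 -6*x^2 dx = -16;  ∫_0^2 6*x dx = 12;
  ∫_0^2 -4 dx = -8.
Sum: 16 − 16 + 12 − 8 = 4.
So LHS = 4.
∫_0^2 v(x) φ(x) dx = ∫_0^2 (4*x^3 - 9*x^2 + 2*x) dx. Term by term:
  ∫_0^2 4*x^3 dx = 16;  ∫_0^2 -9*x^2 dx = -24;  ∫_0^2 2*x dx = 4.
Sum: 16 − 24 + 4 = -4.
So RHS = -∫_0^2 v(x) φ(x) dx = 4.
LHS = RHS, so the identity holds for this test φ.
Moreover u is smooth here and v(x) = u'(x) = 1 - 4*x pointwise, so the identity holds for every test function. Hence v is the weak derivative of u.


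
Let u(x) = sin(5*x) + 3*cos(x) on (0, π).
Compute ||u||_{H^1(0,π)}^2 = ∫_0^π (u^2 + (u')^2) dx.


||u||_{H^1(0,π)}^2 = 22*π

u'(x) = -3*sin(x) + 5*cos(5*x).
Expand u² and (u')² and integrate term by term on (0, π), using: for integers n ≥ 1, ∫_0^π sin²(nx) dx = ∫_0^π cos²(nx) dx = π/2; for n ≠ n', ∫_0^π sin(nx)sin(n'x) dx = ∫_0^π cos(nx)cos(n'x) dx = 0; and by product-to-sum, ∫_0^π sin(nx)cos(n'x) dx = ½∫_0^π [sin((n+n')x) + sin((n−n')x)] dx, which is 0 when n+n' is even and 2n/(n²−n'²) when n+n' is odd (it need not vanish on (0, π)).
  u² squared terms: (3)²·∫cos(x)² dx = 9·π/2 = 9*π/2;  (1)²·∫sin(5x)² dx = 1·π/2 = π/2.
  u² cross terms: 2·(3)·(1)·∫cos(x)·sin(5x) dx = 6·(0) = 0.
  So ∫_0^π u² dx = 9*π/2 + π/2 + 0 = 5*π.
  (u')² squared terms: (-3)²·∫sin(x)² dx = 9·π/2 = 9*π/2;  (5)²·∫cos(5x)² dx = 25·π/2 = 25*π/2.
  (u')² cross terms: 2·(-3)·(5)·∫sin(x)·cos(5x) dx = -30·(0) = 0.
  So ∫_0^π (u')² dx = 9*π/2 + 25*π/2 + 0 = 17*π.
||u||_{H^1}^2 = (5*π) + (17*π) = 22*π.


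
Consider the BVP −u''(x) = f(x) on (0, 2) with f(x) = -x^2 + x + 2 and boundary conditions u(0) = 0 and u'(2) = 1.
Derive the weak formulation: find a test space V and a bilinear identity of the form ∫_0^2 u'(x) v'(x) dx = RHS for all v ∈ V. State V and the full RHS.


V = {v ∈ H^1(0, 2) : v(0) = 0} (test functions vanish at x = 0 where u is specified); weak form: ∫_0^2 u'v' dx = ∫_0^2 (-x^2 + x + 2) v dx + v(2) for all v ∈ V.

Multiply both sides by a test function v and integrate from 0 to 2:
  ∫_0^2 −u''(x) v(x) dx = ∫_0^2 f(x) v(x) dx.
Integrate the LHS by parts once:
  ∫_0^2 −u'' v dx = −[u'(x) v(x)]_0^2 + ∫_0^2 u'(x) v'(x) dx.
Thus ∫_0^2 u'(x) v'(x) dx = ∫_0^2 f(x) v(x) dx + [u'(x) v(x)]_0^2.
Choose V so that boundary terms are either known or forced to vanish.
Mixed BC: u(0) = 0 (Dirichlet) and u'(2) = 1 (Neumann). Define V = {v ∈ H^1(0, 2) : v(0) = 0}. Then [u' v]_0^2 = u'(2)·v(2) − u'(0)·0 = v(2).
Weak formulation: find u (satisfying any essential BC) such that ∫_0^2 u'(x) v'(x) dx = ∫_0^2 f v dx + v(2) for all v ∈ V (Dirichlet at 0 absorbed into V; Neumann datum at x = 2 contributes the boundary term).
Substituting f(x) = -x^2 + x + 2, the right-hand side is ∫_0^2 (-x^2 + x + 2) v dx + v(2).


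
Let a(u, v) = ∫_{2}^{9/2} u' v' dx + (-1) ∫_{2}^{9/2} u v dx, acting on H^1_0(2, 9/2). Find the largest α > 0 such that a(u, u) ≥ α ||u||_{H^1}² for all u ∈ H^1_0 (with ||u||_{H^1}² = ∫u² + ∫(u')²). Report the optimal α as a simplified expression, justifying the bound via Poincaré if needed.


α = (-25 + 4*π^2)/(25 + 4*π^2)

Coercivity of a(·,·) on H^1_0(2, 9/2) means a(u, u) ≥ α ||u||_{H^1}² for every u ∈ H^1_0.
The interval has length L = 5/2, and Poincaré/coercivity depend only on L. Here a(u, u) = ∫(u')² + (-1)·∫u².
Here c = -1 < 0 with |c| < (π/L)² = 4*π^2/25, so coercivity still holds. The condition a(u,u) ≥ α||u||_{H^1}² reads (1−α)∫(u')² ≥ (α−c)∫u². Any admissible α is ≤ 1 (rapidly oscillating u have ∫u²/∫(u')² → 0), and α = 1 would force 0 ≥ (1−c)∫u², impossible since c < 1; so 1−α > 0. By the sharp Poincaré inequality on H^1_0 of an interval of length L, ∫(u')² ≥ (π/L)²∫u² with equality for the first sine mode sin(π(x−x₀)/L) (x₀ the left endpoint), so the inequality holds for all u iff (1−α)(π/L)² ≥ α − c, i.e. α ≤ ((π/L)² + c)/((π/L)² + 1) = (1 + c(L/π)²)/(1 + (L/π)²). (Direct route, valid since c ≤ 0: Poincaré gives c∫u² ≥ c(L/π)²∫(u')², so a(u,u) ≥ (1 + c(L/π)²)∫(u')², while ||u||_{H^1}² ≤ (1 + (L/π)²)∫(u')²; dividing yields the same α.) With (π/L)² = 4*π^2/25 and c = -1, the largest admissible constant is α = ((π/L)² + c)/((π/L)² + 1).
Simplifying, α = (-25 + 4*π^2)/(25 + 4*π^2).


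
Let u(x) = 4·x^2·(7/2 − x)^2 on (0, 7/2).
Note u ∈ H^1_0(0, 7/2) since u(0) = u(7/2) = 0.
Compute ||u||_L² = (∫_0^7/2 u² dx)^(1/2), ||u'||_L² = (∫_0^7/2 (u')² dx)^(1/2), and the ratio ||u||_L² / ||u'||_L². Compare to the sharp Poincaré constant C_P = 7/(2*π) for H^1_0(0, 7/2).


||u||_L² / ||u'||_L² = 7*sqrt(3)/12 < C_P = 7/(2*π).

u(x) = 4·x^2·(7/2 − x)^2, so u'(x) = 2*x*(2*x - 7)*(4*x - 7).
u(x) = 4·x^2·(7/2 − x)^2 vanishes at x = 0 and x = 7/2, so u ∈ H^1_0(0, 7/2). Differentiate via the product rule and integrate the resulting polynomials term by term.
  ∫_0^7/2 u² dx = ∫_0^7/2 (16*x^8 - 224*x^7 + 1176*x^6 - 2744*x^5 + 2401*x^4) dx. Term by term:
    ∫_0^7/2 16*x^8 dx = 40353607/288;  ∫_0^7/2 -224*x^7 dx = -40353607/64;  ∫_0^7/2 1176*x^6 dx = 17294403/16;
    ∫_0^7/2 -2744*x^5 dx = -40353607/48;  ∫_0^7/2 2401*x^4 dx = 40353607/160.
  Sum: 40353607/288 − 40353607/64 + 17294403/16 − 40353607/48 + 40353607/160 = 5764801/2880.
  ∫_0^7/2 (u')² dx = ∫_0^7/2 (256*x^6 - 2688*x^5 + 10192*x^4 - 16464*x^3 + 9604*x^2) dx. Term by term:
    ∫_0^7/2 256*x^6 dx = 235298;  ∫_0^7/2 -2688*x^5 dx = -823543;  ∫_0^7/2 10192*x^4 dx = 10706059/10;
    ∫_0^7/2 -16464*x^3 dx = -2470629/4;  ∫_0^7/2 9604*x^2 dx = 823543/6.
  Sum: 235298 − 823543 + 10706059/10 − 2470629/4 + 823543/6 = 117649/60.
∫_0^7/2 u² dx = 5764801/2880, so ||u||_L² = 2401*sqrt(5)/120.
∫_0^7/2 (u')² dx = 117649/60, so ||u'||_L² = 343*sqrt(15)/30.
Ratio ||u||_L² / ||u'||_L² = 7*sqrt(3)/12.
Sharp Poincaré constant on H^1_0(0, 7/2) is C_P = L/π = 7/(2*π), achieved by sin(2*π/7·x).
A polynomial bump cannot attain the sharp Poincaré constant (only the first sine eigenfunction does), so the ratio is strictly less than C_P, consistent with ||u||_L² ≤ C_P ||u'||_L².


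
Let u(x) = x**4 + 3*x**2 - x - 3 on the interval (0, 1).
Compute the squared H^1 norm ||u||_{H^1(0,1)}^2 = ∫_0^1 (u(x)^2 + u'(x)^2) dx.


||u||_{H^1}^2 = 14461/630

The H^1 norm (squared) on an interval (0, L) is
  ||u||_{H^1}^2 = ∫_0^L u(x)^2 dx + ∫_0^L u'(x)^2 dx.
Compute u'(x) = 4*x**3 + 6*x - 1.
Then u(x)^2 = x**8 + 6*x**6 - 2*x**5 + 3*x**4 - 6*x**3 - 17*x**2 + 6*x + 9 and u'(x)^2 = 16*x**6 + 48*x**4 - 8*x**3 + 36*x**2 - 12*x + 1.
Integrate each monomial from 0 to 1 using ∫_0^1 c·x^n dx = c·1^(n+1)/(n+1):
  ∫_0^1 u(x)^2 dx = ∫_0^1 (x^8 + 6*x^6 - 2*x^5 + 3*x^4 - 6*x^3 - 17*x^2 + 6*x + 9) dx. Term by term:
    ∫_0^1 x^8 dx = 1/9;  ∫_0^1 6*x^6 dx = 6/7;  ∫_0^1 -2*x^5 dx = -1/3;
    ∫_0^1 3*x^4 dx = 3/5;  ∫_0^1 -6*x^3 dx = -3/2;  ∫_0^1 -17*x^2 dx = -17/3;
    ∫_0^1 6*x dx = 3;  ∫_0^1 9 dx = 9.
  Sum: 1/9 + 6/7 − 1/3 + 3/5 − 3/2 − 17/3 + 3 + 9 = 3823/630.
  ∫_0^1 u'(x)^2 dx = ∫_0^1 (16*x^6 + 48*x^4 - 8*x^3 + 36*x^2 - 12*x + 1) dx. Term by term:
    ∫_0^1 16*x^6 dx = 16/7;  ∫_0^1 48*x^4 dx = 48/5;  ∫_0^1 -8*x^3 dx = -2;
    ∫_0^1 36*x^2 dx = 12;  ∫_0^1 -12*x dx = -6;  ∫_0^1 1 dx = 1.
  Sum: 16/7 + 48/5 − 2 + 12 − 6 + 1 = 591/35.
Adding: ||u||_{H^1}^2 = 3823/630 + 591/35 = 14461/630.


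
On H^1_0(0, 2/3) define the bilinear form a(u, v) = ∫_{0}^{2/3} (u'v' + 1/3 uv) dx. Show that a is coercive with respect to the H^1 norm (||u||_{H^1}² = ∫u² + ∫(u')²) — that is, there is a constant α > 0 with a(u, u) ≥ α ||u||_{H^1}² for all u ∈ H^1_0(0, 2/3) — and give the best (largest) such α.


α = (4 + 27*π^2)/(3*(4 + 9*π^2))

Coercivity of a(·,·) on H^1_0(0, 2/3) means a(u, u) ≥ α ||u||_{H^1}² for every u ∈ H^1_0.
The interval has length L = 2/3, and Poincaré/coercivity depend only on L. Here a(u, u) = ∫(u')² + (1/3)·∫u².
Here 0 < c = 1/3 < 1. The condition a(u,u) ≥ α||u||_{H^1}² reads (1−α)∫(u')² ≥ (α−c)∫u². Any admissible α is ≤ 1 (rapidly oscillating u have ∫u²/∫(u')² → 0), and α = 1 would force 0 ≥ (1−c)∫u², impossible since c < 1; so 1−α > 0. By the sharp Poincaré inequality on H^1_0 of an interval of length L, ∫(u')² ≥ (π/L)²∫u² with equality for the first sine mode sin(π(x−x₀)/L) (x₀ the left endpoint), so the inequality holds for all u iff (1−α)(π/L)² ≥ α − c, i.e. α ≤ ((π/L)² + c)/((π/L)² + 1) = (1 + c(L/π)²)/(1 + (L/π)²). With (π/L)² = 9*π^2/4 and c = 1/3, the largest admissible constant is α = ((π/L)² + c)/((π/L)² + 1).
Simplifying, α = (4 + 27*π^2)/(3*(4 + 9*π^2)).


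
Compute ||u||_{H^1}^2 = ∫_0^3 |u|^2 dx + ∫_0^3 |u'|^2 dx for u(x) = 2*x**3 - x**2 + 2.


||u||_{H^1}^2 = 78747/35

The H^1 norm (squared) on an interval (0, L) is
  ||u||_{H^1}^2 = ∫_0^L u(x)^2 dx + ∫_0^L u'(x)^2 dx.
Compute u'(x) = 6*x**2 - 2*x.
Then u(x)^2 = 4*x**6 - 4*x**5 + x**4 + 8*x**3 - 4*x**2 + 4 and u'(x)^2 = 36*x**4 - 24*x**3 + 4*x**2.
Integrate each monomial from 0 to 3 using ∫_0^3 c·x^n dx = c·3^(n+1)/(n+1):
  ∫_0^3 u(x)^2 dx = ∫_0^3 (4*x^6 - 4*x^5 + x^4 + 8*x^3 - 4*x^2 + 4) dx. Term by term:
    ∫_0^3 4*x^6 dx = 8748/7;  ∫_0^3 -4*x^5 dx = -486;  ∫_0^3 x^4 dx = 243/5;
    ∫_0^3 8*x^3 dx = 162;  ∫_0^3 -4*x^2 dx = -36;  ∫_0^3 4 dx = 12.
  Sum: 8748/7 − 486 + 243/5 + 162 − 36 + 12 = 33261/35.
  ∫_0^3 u'(x)^2 dx = ∫_0^3 (36*x^4 - 24*x^3 + 4*x^2) dx. Term by term:
    ∫_0^3 36*x^4 dx = 8748/5;  ∫_0^3 -24*x^3 dx = -486;  ∫_0^3 4*x^2 dx = 36.
  Sum: 8748/5 − 486 + 36 = 6498/5.
Adding: ||u||_{H^1}^2 = 33261/35 + 6498/5 = 78747/35.


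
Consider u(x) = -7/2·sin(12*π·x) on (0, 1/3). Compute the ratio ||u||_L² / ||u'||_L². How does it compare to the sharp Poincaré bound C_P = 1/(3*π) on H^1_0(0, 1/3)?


||u||_L² / ||u'||_L² = 1/(12*π) < C_P = 1/(3*π).

u(x) = -7/2·sin(12*π·x), so u'(x) = -42*π*cos(12*π*x).
Writing u(x) = A·sin(kπx/L) with A = -7/2 and k = 4, use ∫_0^L sin²(kπx/L) dx = L/2 and ∫_0^L cos²(kπx/L) dx = L/2.
u² = 49/4·sin²(12*π·x) and (u')² = 1764*π^2·cos²(12*π·x), and each of sin², cos² integrates to L/2 = 1/6 over (0, 1/3).
∫_0^1/3 u² dx = 49/24, so ||u||_L² = 7*sqrt(6)/12.
∫_0^1/3 (u')² dx = 294*π^2, so ||u'||_L² = 7*sqrt(6)*π.
Ratio ||u||_L² / ||u'||_L² = 1/(12*π).
Sharp Poincaré constant on H^1_0(0, 1/3) is C_P = L/π = 1/(3*π), achieved by sin(3*π·x).
This is the k = 4 harmonic; the ratio L/(kπ) is strictly less than C_P = L/π, consistent with the sharp inequality ||u||_L² ≤ C_P ||u'||_L².


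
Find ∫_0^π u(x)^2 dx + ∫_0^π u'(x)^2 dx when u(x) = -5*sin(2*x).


||u||_{H^1(0,π)}^2 = 125*π/2

u'(x) = -10*cos(2*x).
Expand u² and (u')² and integrate term by term on (0, π), using: for integers n ≥ 1, ∫_0^π sin²(nx) dx = ∫_0^π cos²(nx) dx = π/2; for n ≠ n', ∫_0^π sin(nx)sin(n'x) dx = ∫_0^π cos(nx)cos(n'x) dx = 0; and by product-to-sum, ∫_0^π sin(nx)cos(n'x) dx = ½∫_0^π [sin((n+n')x) + sin((n−n')x)] dx, which is 0 when n+n' is even and 2n/(n²−n'²) when n+n' is odd (it need not vanish on (0, π)).
  u² squared terms: (-5)²·∫sin(2x)² dx = 25·π/2 = 25*π/2.
  So ∫_0^π u² dx = 25*π/2.
  (u')² squared terms: (-10)²·∫cos(2x)² dx = 100·π/2 = 50*π.
  So ∫_0^π (u')² dx = 50*π.
||u||_{H^1}^2 = (25*π/2) + (50*π) = 125*π/2.


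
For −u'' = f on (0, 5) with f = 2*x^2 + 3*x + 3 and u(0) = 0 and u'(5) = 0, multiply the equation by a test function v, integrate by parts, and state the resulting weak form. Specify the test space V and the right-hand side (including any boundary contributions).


V = {v ∈ H^1(0, 5) : v(0) = 0} (test functions vanish at x = 0 where u is specified); weak form: ∫_0^5 u'v' dx = ∫_0^5 (2*x^2 + 3*x + 3) v dx for all v ∈ V.

Multiply both sides by a test function v and integrate from 0 to 5:
  ∫_0^5 −u''(x) v(x) dx = ∫_0^5 f(x) v(x) dx.
Integrate the LHS by parts once:
  ∫_0^5 −u'' v dx = −[u'(x) v(x)]_0^5 + ∫_0^5 u'(x) v'(x) dx.
Thus ∫_0^5 u'(x) v'(x) dx = ∫_0^5 f(x) v(x) dx + [u'(x) v(x)]_0^5.
Choose V so that boundary terms are either known or forced to vanish.
Mixed BC: u(0) = 0 (Dirichlet) and u'(5) = 0 (Neumann). Define V = {v ∈ H^1(0, 5) : v(0) = 0}. Then [u' v]_0^5 = u'(5)·v(5) − u'(0)·0 = 0.
Weak formulation: find u (satisfying any essential BC) such that ∫_0^5 u'(x) v'(x) dx = ∫_0^5 f v dx for all v ∈ V (Dirichlet at 0 absorbed into V; the Neumann datum at x = 5 is zero, so no boundary term remains).
Substituting f(x) = 2*x^2 + 3*x + 3, the right-hand side is ∫_0^5 (2*x^2 + 3*x + 3) v dx.


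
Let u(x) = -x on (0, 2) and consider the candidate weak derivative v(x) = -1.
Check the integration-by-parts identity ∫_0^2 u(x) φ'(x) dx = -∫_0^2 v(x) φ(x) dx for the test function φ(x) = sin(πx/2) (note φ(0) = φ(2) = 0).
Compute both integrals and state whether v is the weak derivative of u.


LHS = 4/π, RHS = 4/π. Yes, v = u' weakly.

u(x) = -x, classical derivative u'(x) = -1.
φ(x) = sin(πx/2), so φ'(x) = π*cos(π*x/2)/2.
Note φ(0) = φ(2) = 0, so the boundary term u·φ vanishes.
LHS = ∫_0^2 u(x) φ'(x) dx = ∫_0^2 (-π*x*cos(π*x/2)/2) dx. Term by term:
  ∫_0^2 -π*x*cos(π*x/2)/2 dx = 4/π.
So LHS = 4/π.
∫_0^2 v(x) φ(x) dx = ∫_0^2 (-sin(π*x/2)) dx. Term by term:
  ∫_0^2 -sin(π*x/2) dx = -4/π.
So RHS = -∫_0^2 v(x) φ(x) dx = 4/π.
LHS = RHS, so the identity holds for this test φ.
Moreover u is smooth here and v(x) = u'(x) = -1 pointwise, so the identity holds for every test function. Hence v is the weak derivative of u.


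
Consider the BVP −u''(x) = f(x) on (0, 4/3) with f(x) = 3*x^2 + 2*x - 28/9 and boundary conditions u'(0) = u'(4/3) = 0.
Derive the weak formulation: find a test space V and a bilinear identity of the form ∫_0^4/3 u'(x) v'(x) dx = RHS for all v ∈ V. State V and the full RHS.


V = H^1(0, 4/3) (no boundary constraint on v; u is determined up to an additive constant); weak form: ∫_0^4/3 u'v' dx = ∫_0^4/3 (3*x^2 + 2*x - 28/9) v dx for all v ∈ V.

Multiply both sides by a test function v and integrate from 0 to 4/3:
  ∫_0^4/3 −u''(x) v(x) dx = ∫_0^4/3 f(x) v(x) dx.
Integrate the LHS by parts once:
  ∫_0^4/3 −u'' v dx = −[u'(x) v(x)]_0^4/3 + ∫_0^4/3 u'(x) v'(x) dx.
Thus ∫_0^4/3 u'(x) v'(x) dx = ∫_0^4/3 f(x) v(x) dx + [u'(x) v(x)]_0^4/3.
Choose V so that boundary terms are either known or forced to vanish.
u has homogeneous Neumann: u'(0) = u'(4/3) = 0. So [u' v]_0^4/3 = 0·v(4/3) − 0·v(0) = 0 for any v; take V = H^1(0, 4/3).
Weak formulation: find u (satisfying any essential BC) such that ∫_0^4/3 u'(x) v'(x) dx = ∫_0^4/3 f v dx for all v ∈ V (homogeneous Neumann, so boundary terms vanish).
Substituting f(x) = 3*x^2 + 2*x - 28/9, the right-hand side is ∫_0^4/3 (3*x^2 + 2*x - 28/9) v dx.
Compatibility check (pure Neumann): taking v ≡ 1 ∈ V gives 0 = ∫_0^4/3 f dx + (0) − (0), i.e. ∫_0^4/3 f dx must equal u'(0) − u'(4/3) = 0. Indeed ∫_0^4/3 (3*x^2 + 2*x - 28/9) dx = 0, so the data are compatible. The solution is then unique only up to an additive constant (fix it e.g. by requiring ∫_0^4/3 u dx = 0).


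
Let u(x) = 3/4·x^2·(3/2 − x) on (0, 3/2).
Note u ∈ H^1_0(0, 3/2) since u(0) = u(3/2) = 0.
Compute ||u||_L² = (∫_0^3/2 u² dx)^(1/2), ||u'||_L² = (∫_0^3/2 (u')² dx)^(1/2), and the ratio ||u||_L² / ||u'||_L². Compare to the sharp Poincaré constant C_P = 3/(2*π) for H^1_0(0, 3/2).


||u||_L² / ||u'||_L² = 3*sqrt(14)/28 < C_P = 3/(2*π).

u(x) = 3/4·x^2·(3/2 − x), so u'(x) = 9*x*(1 - x)/4.
u(x) = 3/4·x^2·(3/2 − x) vanishes at x = 0 and x = 3/2, so u ∈ H^1_0(0, 3/2). Differentiate via the product rule and integrate the resulting polynomials term by term.
  ∫_0^3/2 u² dx = ∫_0^3/2 (9*x^6/16 - 27*x^5/16 + 81*x^4/64) dx. Term by term:
    ∫_0^3/2 9*x^6/16 dx = 19683/14336;  ∫_0^3/2 -27*x^5/16 dx = -6561/2048;  ∫_0^3/2 81*x^4/64 dx = 19683/10240.
  Sum: 19683/14336 − 6561/2048 + 19683/10240 = 6561/71680.
  ∫_0^3/2 (u')² dx = ∫_0^3/2 (81*x^4/16 - 81*x^3/8 + 81*x^2/16) dx. Term by term:
    ∫_0^3/2 81*x^4/16 dx = 19683/2560;  ∫_0^3/2 -81*x^3/8 dx = -6561/512;  ∫_0^3/2 81*x^2/16 dx = 729/128.
  Sum: 19683/2560 − 6561/512 + 729/128 = 729/1280.
∫_0^3/2 u² dx = 6561/71680, so ||u||_L² = 81*sqrt(70)/2240.
∫_0^3/2 (u')² dx = 729/1280, so ||u'||_L² = 27*sqrt(5)/80.
Ratio ||u||_L² / ||u'||_L² = 3*sqrt(14)/28.
Sharp Poincaré constant on H^1_0(0, 3/2) is C_P = L/π = 3/(2*π), achieved by sin(2*π/3·x).
A polynomial bump cannot attain the sharp Poincaré constant (only the first sine eigenfunction does), so the ratio is strictly less than C_P, consistent with ||u||_L² ≤ C_P ||u'||_L².


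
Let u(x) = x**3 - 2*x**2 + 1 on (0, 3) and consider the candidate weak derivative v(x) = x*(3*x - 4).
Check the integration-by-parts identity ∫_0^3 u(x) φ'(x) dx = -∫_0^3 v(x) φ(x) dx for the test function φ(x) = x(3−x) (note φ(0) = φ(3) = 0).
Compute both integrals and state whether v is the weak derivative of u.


LHS = -189/20, RHS = -189/20. Yes, v = u' weakly.

u(x) = x**3 - 2*x**2 + 1, classical derivative u'(x) = 3*x**2 - 4*x.
φ(x) = x(3−x), so φ'(x) = 3 - 2*x.
Note φ(0) = φ(3) = 0, so the boundary term u·φ vanishes.
LHS = ∫_0^3 u(x) φ'(x) dx = ∫_0^3 (-2*x^4 + 7*x^3 - 6*x^2 - 2*x + 3) dx. Term by term:
  ∫_0^3 -2*x^4 dx = -486/5;  ∫_0^3 7*x^3 dx = 567/4;  ∫_0^3 -6*x^2 dx = -54;
  ∫_0^3 -2*x dx = -9;  ∫_0^3 3 dx = 9.
Sum: -486/5 + 567/4 − 54 − 9 + 9 = -189/20.
So LHS = -189/20.
∫_0^3 v(x) φ(x) dx = ∫_0^3 (-3*x^4 + 13*x^3 - 12*x^2) dx. Term by term:
  ∫_0^3 -3*x^4 dx = -729/5;  ∫_0^3 13*x^3 dx = 1053/4;  ∫_0^3 -12*x^2 dx = -108.
Sum: -729/5 + 1053/4 − 108 = 189/20.
So RHS = -∫_0^3 v(x) φ(x) dx = -189/20.
LHS = RHS, so the identity holds for this test φ.
Moreover u is smooth here and v(x) = u'(x) = 3*x**2 - 4*x pointwise, so the identity holds for every test function. Hence v is the weak derivative of u.


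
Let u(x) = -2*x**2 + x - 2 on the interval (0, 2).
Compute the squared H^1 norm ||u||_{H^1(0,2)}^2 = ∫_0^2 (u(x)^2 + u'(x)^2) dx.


||u||_{H^1}^2 = 934/15

The H^1 norm (squared) on an interval (0, L) is
  ||u||_{H^1}^2 = ∫_0^L u(x)^2 dx + ∫_0^L u'(x)^2 dx.
Compute u'(x) = 1 - 4*x.
Then u(x)^2 = 4*x**4 - 4*x**3 + 9*x**2 - 4*x + 4 and u'(x)^2 = 16*x**2 - 8*x + 1.
Integrate each monomial from 0 to 2 using ∫_0^2 c·x^n dx = c·2^(n+1)/(n+1):
  ∫_0^2 u(x)^2 dx = ∫_0^2 (4*x^4 - 4*x^3 + 9*x^2 - 4*x + 4) dx. Term by term:
    ∫_0^2 4*x^4 dx = 128/5;  ∫_0^2 -4*x^3 dx = -16;  ∫_0^2 9*x^2 dx = 24;
    ∫_0^2 -4*x dx = -8;  ∫_0^2 4 dx = 8.
  Sum: 128/5 − 16 + 24 − 8 + 8 = 168/5.
  ∫_0^2 u'(x)^2 dx = ∫_0^2 (16*x^2 - 8*x + 1) dx. Term by term:
    ∫_0^2 16*x^2 dx = 128/3;  ∫_0^2 -8*x dx = -16;  ∫_0^2 1 dx = 2.
  Sum: 128/3 − 16 + 2 = 86/3.
Adding: ||u||_{H^1}^2 = 168/5 + 86/3 = 934/15.


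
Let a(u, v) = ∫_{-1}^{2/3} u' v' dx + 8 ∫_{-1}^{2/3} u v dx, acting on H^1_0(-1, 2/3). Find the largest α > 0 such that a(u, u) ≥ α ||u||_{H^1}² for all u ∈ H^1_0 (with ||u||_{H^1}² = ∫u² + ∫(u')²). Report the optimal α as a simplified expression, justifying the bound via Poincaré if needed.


α = 1

Coercivity of a(·,·) on H^1_0(-1, 2/3) means a(u, u) ≥ α ||u||_{H^1}² for every u ∈ H^1_0.
The interval has length L = 5/3, and Poincaré/coercivity depend only on L. Here a(u, u) = ∫(u')² + (8)·∫u².
Here c = 8 ≥ 1, so a(u,u) = ∫(u')² + c∫u² ≥ ∫(u')² + ∫u² = ||u||_{H^1}², i.e. α = 1 works. No larger α is possible: a(u,u) ≥ α||u||_{H^1}² means (1−α)∫(u')² ≥ (α−c)∫u², and for the modes u_n = sin(nπ(x−x₀)/L) (x₀ the left endpoint) one has ∫u_n²/∫(u_n')² = (L/(nπ))² → 0, so a(u_n,u_n)/||u_n||_{H^1}² → 1. Hence the optimal constant is α = 1.
Therefore α = 1.


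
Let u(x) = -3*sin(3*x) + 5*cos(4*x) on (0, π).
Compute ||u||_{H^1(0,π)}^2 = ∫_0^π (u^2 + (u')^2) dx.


||u||_{H^1(0,π)}^2 = 3060/7 + 515*π/2

u'(x) = -20*sin(4*x) - 9*cos(3*x).
Expand u² and (u')² and integrate term by term on (0, π), using: for integers n ≥ 1, ∫_0^π sin²(nx) dx = ∫_0^π cos²(nx) dx = π/2; for n ≠ n', ∫_0^π sin(nx)sin(n'x) dx = ∫_0^π cos(nx)cos(n'x) dx = 0; and by product-to-sum, ∫_0^π sin(nx)cos(n'x) dx = ½∫_0^π [sin((n+n')x) + sin((n−n')x)] dx, which is 0 when n+n' is even and 2n/(n²−n'²) when n+n' is odd (it need not vanish on (0, π)).
  u² squared terms: (-3)²·∫sin(3x)² dx = 9·π/2 = 9*π/2;  (5)²·∫cos(4x)² dx = 25·π/2 = 25*π/2.
  u² cross terms: 2·(-3)·(5)·∫sin(3x)·cos(4x) dx = -30·(-6/7) = 180/7.
  So ∫_0^π u² dx = 9*π/2 + 25*π/2 + 180/7 = 180/7 + 17*π.
  (u')² squared terms: (-20)²·∫sin(4x)² dx = 400·π/2 = 200*π;  (-9)²·∫cos(3x)² dx = 81·π/2 = 81*π/2.
  (u')² cross terms: 2·(-20)·(-9)·∫sin(4x)·cos(3x) dx = 360·(8/7) = 2880/7.
  So ∫_0^π (u')² dx = 200*π + 81*π/2 + 2880/7 = 2880/7 + 481*π/2.
||u||_{H^1}^2 = (180/7 + 17*π) + (2880/7 + 481*π/2) = 3060/7 + 515*π/2.


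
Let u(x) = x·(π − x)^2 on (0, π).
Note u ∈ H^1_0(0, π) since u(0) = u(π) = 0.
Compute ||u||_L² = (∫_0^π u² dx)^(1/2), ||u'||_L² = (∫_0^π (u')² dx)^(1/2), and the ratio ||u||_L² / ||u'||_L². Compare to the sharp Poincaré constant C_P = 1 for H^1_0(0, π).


||u||_L² / ||u'||_L² = sqrt(14)*π/14 < C_P = 1.

u(x) = x·(π − x)^2, so u'(x) = (x - π)*(3*x - π).
u(x) = x·(π − x)^2 vanishes at x = 0 and x = π, so u ∈ H^1_0(0, π). Differentiate via the product rule and integrate the resulting polynomials term by term.
  ∫_0^π u² dx = ∫_0^π (x^6 - 4*π*x^5 + 6*π^2*x^4 - 4*π^3*x^3 + π^4*x^2) dx. Term by term:
    ∫_0^π x^6 dx = π^7/7;  ∫_0^π -4*π*x^5 dx = -2*π^7/3;  ∫_0^π 6*π^2*x^4 dx = 6*π^7/5;
    ∫_0^π -4*π^3*x^3 dx = -π^7;  ∫_0^π π^4*x^2 dx = π^7/3.
  Sum: π^7/7 − 2*π^7/3 + 6*π^7/5 − π^7 + π^7/3 = π^7/105.
  ∫_0^π (u')² dx = ∫_0^π (9*x^4 - 24*π*x^3 + 22*π^2*x^2 - 8*π^3*x + π^4) dx. Term by term:
    ∫_0^π 9*x^4 dx = 9*π^5/5;  ∫_0^π -24*π*x^3 dx = -6*π^5;  ∫_0^π 22*π^2*x^2 dx = 22*π^5/3;
    ∫_0^π -8*π^3*x dx = -4*π^5;  ∫_0^π π^4 dx = π^5.
  Sum: 9*π^5/5 − 6*π^5 + 22*π^5/3 − 4*π^5 + π^5 = 2*π^5/15.
∫_0^π u² dx = π^7/105, so ||u||_L² = sqrt(105)*π^(7/2)/105.
∫_0^π (u')² dx = 2*π^5/15, so ||u'||_L² = sqrt(30)*π^(5/2)/15.
Ratio ||u||_L² / ||u'||_L² = sqrt(14)*π/14.
Sharp Poincaré constant on H^1_0(0, π) is C_P = L/π = 1, achieved by sin(x).
A polynomial bump cannot attain the sharp Poincaré constant (only the first sine eigenfunction does), so the ratio is strictly less than C_P, consistent with ||u||_L² ≤ C_P ||u'||_L².


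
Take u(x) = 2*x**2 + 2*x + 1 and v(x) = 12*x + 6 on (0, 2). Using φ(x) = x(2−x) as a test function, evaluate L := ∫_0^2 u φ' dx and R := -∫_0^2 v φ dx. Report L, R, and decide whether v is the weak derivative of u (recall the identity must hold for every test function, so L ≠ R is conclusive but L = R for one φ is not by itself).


LHS = -8, RHS = -24. No, v is not the weak derivative of u.

u(x) = 2*x**2 + 2*x + 1, classical derivative u'(x) = 4*x + 2.
φ(x) = x(2−x), so φ'(x) = 2 - 2*x.
Note φ(0) = φ(2) = 0, so the boundary term u·φ vanishes.
LHS = ∫_0^2 u(x) φ'(x) dx = ∫_0^2 (-4*x^3 + 2*x + 2) dx. Term by term:
  ∫_0^2 -4*x^3 dx = -16;  ∫_0^2 2*x dx = 4;  ∫_0^2 2 dx = 4.
Sum: -16 + 4 + 4 = -8.
So LHS = -8.
∫_0^2 v(x) φ(x) dx = ∫_0^2 (-12*x^3 + 18*x^2 + 12*x) dx. Term by term:
  ∫_0^2 -12*x^3 dx = -48;  ∫_0^2 18*x^2 dx = 48;  ∫_0^2 12*x dx = 24.
Sum: -48 + 48 + 24 = 24.
So RHS = -∫_0^2 v(x) φ(x) dx = -24.
LHS − RHS = 16 ≠ 0, so the identity fails.
(For a valid weak derivative the identity must hold for EVERY test function, in particular this one. The failure shows v is NOT the weak derivative of u.)
Correct weak derivative would be u'(x) = 4*x + 2.


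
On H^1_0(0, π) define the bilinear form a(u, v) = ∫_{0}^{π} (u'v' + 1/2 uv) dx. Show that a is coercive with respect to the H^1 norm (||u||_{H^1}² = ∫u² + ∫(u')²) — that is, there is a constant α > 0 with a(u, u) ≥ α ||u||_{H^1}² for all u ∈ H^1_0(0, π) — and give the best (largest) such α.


α = 3/4

Coercivity of a(·,·) on H^1_0(0, π) means a(u, u) ≥ α ||u||_{H^1}² for every u ∈ H^1_0.
The interval has length L = π, and Poincaré/coercivity depend only on L. Here a(u, u) = ∫(u')² + (1/2)·∫u².
Here 0 < c = 1/2 < 1. The condition a(u,u) ≥ α||u||_{H^1}² reads (1−α)∫(u')² ≥ (α−c)∫u². Any admissible α is ≤ 1 (rapidly oscillating u have ∫u²/∫(u')² → 0), and α = 1 would force 0 ≥ (1−c)∫u², impossible since c < 1; so 1−α > 0. By the sharp Poincaré inequality on H^1_0 of an interval of length L, ∫(u')² ≥ (π/L)²∫u² with equality for the first sine mode sin(π(x−x₀)/L) (x₀ the left endpoint), so the inequality holds for all u iff (1−α)(π/L)² ≥ α − c, i.e. α ≤ ((π/L)² + c)/((π/L)² + 1) = (1 + c(L/π)²)/(1 + (L/π)²). With (π/L)² = 1 and c = 1/2, the largest admissible constant is α = ((π/L)² + c)/((π/L)² + 1).
Simplifying, α = 3/4.


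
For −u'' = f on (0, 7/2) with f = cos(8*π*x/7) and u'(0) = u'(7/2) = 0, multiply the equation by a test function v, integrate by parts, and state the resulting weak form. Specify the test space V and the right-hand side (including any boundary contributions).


V = H^1(0, 7/2) (no boundary constraint on v; u is determined up to an additive constant); weak form: ∫_0^7/2 u'v' dx = ∫_0^7/2 (cos(8*π*x/7)) v dx for all v ∈ V.

Multiply both sides by a test function v and integrate from 0 to 7/2:
  ∫_0^7/2 −u''(x) v(x) dx = ∫_0^7/2 f(x) v(x) dx.
Integrate the LHS by parts once:
  ∫_0^7/2 −u'' v dx = −[u'(x) v(x)]_0^7/2 + ∫_0^7/2 u'(x) v'(x) dx.
Thus ∫_0^7/2 u'(x) v'(x) dx = ∫_0^7/2 f(x) v(x) dx + [u'(x) v(x)]_0^7/2.
Choose V so that boundary terms are either known or forced to vanish.
u has homogeneous Neumann: u'(0) = u'(7/2) = 0. So [u' v]_0^7/2 = 0·v(7/2) − 0·v(0) = 0 for any v; take V = H^1(0, 7/2).
Weak formulation: find u (satisfying any essential BC) such that ∫_0^7/2 u'(x) v'(x) dx = ∫_0^7/2 f v dx for all v ∈ V (homogeneous Neumann, so boundary terms vanish).
Substituting f(x) = cos(8*π*x/7), the right-hand side is ∫_0^7/2 (cos(8*π*x/7)) v dx.
Compatibility check (pure Neumann): taking v ≡ 1 ∈ V gives 0 = ∫_0^7/2 f dx + (0) − (0), i.e. ∫_0^7/2 f dx must equal u'(0) − u'(7/2) = 0. Indeed ∫_0^7/2 (cos(8*π*x/7)) dx = 0, so the data are compatible. The solution is then unique only up to an additive constant (fix it e.g. by requiring ∫_0^7/2 u dx = 0).


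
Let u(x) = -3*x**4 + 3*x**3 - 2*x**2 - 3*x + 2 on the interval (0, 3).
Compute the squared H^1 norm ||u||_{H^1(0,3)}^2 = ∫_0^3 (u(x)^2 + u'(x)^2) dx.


||u||_{H^1}^2 = 5395749/140

The H^1 norm (squared) on an interval (0, L) is
  ||u||_{H^1}^2 = ∫_0^L u(x)^2 dx + ∫_0^L u'(x)^2 dx.
Compute u'(x) = -12*x**3 + 9*x**2 - 4*x - 3.
Then u(x)^2 = 9*x**8 - 18*x**7 + 21*x**6 + 6*x**5 - 26*x**4 + 24*x**3 + x**2 - 12*x + 4 and u'(x)^2 = 144*x**6 - 216*x**5 + 177*x**4 - 38*x**2 + 24*x + 9.
Integrate each monomial from 0 to 3 using ∫_0^3 c·x^n dx = c·3^(n+1)/(n+1):
  ∫_0^3 u(x)^2 dx = ∫_0^3 (9*x^8 - 18*x^7 + 21*x^6 + 6*x^5 - 26*x^4 + 24*x^3 + x^2 - 12*x + 4) dx. Term by term:
    ∫_0^3 9*x^8 dx = 19683;  ∫_0^3 -18*x^7 dx = -59049/4;  ∫_0^3 21*x^6 dx = 6561;
    ∫_0^3 6*x^5 dx = 729;  ∫_0^3 -26*x^4 dx = -6318/5;  ∫_0^3 24*x^3 dx = 486;
    ∫_0^3 x^2 dx = 9;  ∫_0^3 -12*x dx = -54;  ∫_0^3 4 dx = 12.
  Sum: 19683 − 59049/4 + 6561 + 729 − 6318/5 + 486 + 9 − 54 + 12 = 228003/20.
  ∫_0^3 u'(x)^2 dx = ∫_0^3 (144*x^6 - 216*x^5 + 177*x^4 - 38*x^2 + 24*x + 9) dx. Term by term:
    ∫_0^3 144*x^6 dx = 314928/7;  ∫_0^3 -216*x^5 dx = -26244;  ∫_0^3 177*x^4 dx = 43011/5;
    ∫_0^3 -38*x^2 dx = -342;  ∫_0^3 24*x dx = 108;  ∫_0^3 9 dx = 27.
  Sum: 314928/7 − 26244 + 43011/5 − 342 + 108 + 27 = 949932/35.
Adding: ||u||_{H^1}^2 = 228003/20 + 949932/35 = 5395749/140.


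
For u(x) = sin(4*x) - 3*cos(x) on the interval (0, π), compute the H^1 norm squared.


||u||_{H^1(0,π)}^2 = -32/5 + 35*π/2

u'(x) = 3*sin(x) + 4*cos(4*x).
Expand u² and (u')² and integrate term by term on (0, π), using: for integers n ≥ 1, ∫_0^π sin²(nx) dx = ∫_0^π cos²(nx) dx = π/2; for n ≠ n', ∫_0^π sin(nx)sin(n'x) dx = ∫_0^π cos(nx)cos(n'x) dx = 0; and by product-to-sum, ∫_0^π sin(nx)cos(n'x) dx = ½∫_0^π [sin((n+n')x) + sin((n−n')x)] dx, which is 0 when n+n' is even and 2n/(n²−n'²) when n+n' is odd (it need not vanish on (0, π)).
  u² squared terms: (-3)²·∫cos(x)² dx = 9·π/2 = 9*π/2;  (1)²·∫sin(4x)² dx = 1·π/2 = π/2.
  u² cross terms: 2·(-3)·(1)·∫cos(x)·sin(4x) dx = -6·(8/15) = -16/5.
  So ∫_0^π u² dx = 9*π/2 + π/2 − 16/5 = -16/5 + 5*π.
  (u')² squared terms: (3)²·∫sin(x)² dx = 9·π/2 = 9*π/2;  (4)²·∫cos(4x)² dx = 16·π/2 = 8*π.
  (u')² cross terms: 2·(3)·(4)·∫sin(x)·cos(4x) dx = 24·(-2/15) = -16/5.
  So ∫_0^π (u')² dx = 9*π/2 + 8*π − 16/5 = -16/5 + 25*π/2.
||u||_{H^1}^2 = (-16/5 + 5*π) + (-16/5 + 25*π/2) = -32/5 + 35*π/2.


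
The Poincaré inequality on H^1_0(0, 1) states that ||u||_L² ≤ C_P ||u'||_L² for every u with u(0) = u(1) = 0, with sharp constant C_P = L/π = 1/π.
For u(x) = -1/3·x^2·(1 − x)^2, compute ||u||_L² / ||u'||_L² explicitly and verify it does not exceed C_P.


||u||_L² / ||u'||_L² = sqrt(3)/6 < C_P = 1/π.

u(x) = -1/3·x^2·(1 − x)^2, so u'(x) = 2*x*(x*(1 - x) - (x - 1)^2)/3.
u(x) = -1/3·x^2·(1 − x)^2 vanishes at x = 0 and x = 1, so u ∈ H^1_0(0, 1). Differentiate via the product rule and integrate the resulting polynomials term by term.
  ∫_0^1 u² dx = ∫_0^1 (x^8/9 - 4*x^7/9 + 2*x^6/3 - 4*x^5/9 + x^4/9) dx. Term by term:
    ∫_0^1 x^8/9 dx = 1/81;  ∫_0^1 -4*x^7/9 dx = -1/18;  ∫_0^1 2*x^6/3 dx = 2/21;
    ∫_0^1 -4*x^5/9 dx = -2/27;  ∫_0^1 x^4/9 dx = 1/45.
  Sum: 1/81 − 1/18 + 2/21 − 2/27 + 1/45 = 1/5670.
  ∫_0^1 (u')² dx = ∫_0^1 (16*x^6/9 - 16*x^5/3 + 52*x^4/9 - 8*x^3/3 + 4*x^2/9) dx. Term by term:
    ∫_0^1 16*x^6/9 dx = 16/63;  ∫_0^1 -16*x^5/3 dx = -8/9;  ∫_0^1 52*x^4/9 dx = 52/45;
    ∫_0^1 -8*x^3/3 dx = -2/3;  ∫_0^1 4*x^2/9 dx = 4/27.
  Sum: 16/63 − 8/9 + 52/45 − 2/3 + 4/27 = 2/945.
∫_0^1 u² dx = 1/5670, so ||u||_L² = sqrt(70)/630.
∫_0^1 (u')² dx = 2/945, so ||u'||_L² = sqrt(210)/315.
Ratio ||u||_L² / ||u'||_L² = sqrt(3)/6.
Sharp Poincaré constant on H^1_0(0, 1) is C_P = L/π = 1/π, achieved by sin(π·x).
A polynomial bump cannot attain the sharp Poincaré constant (only the first sine eigenfunction does), so the ratio is strictly less than C_P, consistent with ||u||_L² ≤ C_P ||u'||_L².


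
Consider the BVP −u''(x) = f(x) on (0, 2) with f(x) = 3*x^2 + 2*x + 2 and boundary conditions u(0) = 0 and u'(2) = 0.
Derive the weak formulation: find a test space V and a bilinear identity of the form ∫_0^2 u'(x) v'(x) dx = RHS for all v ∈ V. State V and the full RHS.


V = {v ∈ H^1(0, 2) : v(0) = 0} (test functions vanish at x = 0 where u is specified); weak form: ∫_0^2 u'v' dx = ∫_0^2 (3*x^2 + 2*x + 2) v dx for all v ∈ V.

Multiply both sides by a test function v and integrate from 0 to 2:
  ∫_0^2 −u''(x) v(x) dx = ∫_0^2 f(x) v(x) dx.
Integrate the LHS by parts once:
  ∫_0^2 −u'' v dx = −[u'(x) v(x)]_0^2 + ∫_0^2 u'(x) v'(x) dx.
Thus ∫_0^2 u'(x) v'(x) dx = ∫_0^2 f(x) v(x) dx + [u'(x) v(x)]_0^2.
Choose V so that boundary terms are either known or forced to vanish.
Mixed BC: u(0) = 0 (Dirichlet) and u'(2) = 0 (Neumann). Define V = {v ∈ H^1(0, 2) : v(0) = 0}. Then [u' v]_0^2 = u'(2)·v(2) − u'(0)·0 = 0.
Weak formulation: find u (satisfying any essential BC) such that ∫_0^2 u'(x) v'(x) dx = ∫_0^2 f v dx for all v ∈ V (Dirichlet at 0 absorbed into V; the Neumann datum at x = 2 is zero, so no boundary term remains).
Substituting f(x) = 3*x^2 + 2*x + 2, the right-hand side is ∫_0^2 (3*x^2 + 2*x + 2) v dx.


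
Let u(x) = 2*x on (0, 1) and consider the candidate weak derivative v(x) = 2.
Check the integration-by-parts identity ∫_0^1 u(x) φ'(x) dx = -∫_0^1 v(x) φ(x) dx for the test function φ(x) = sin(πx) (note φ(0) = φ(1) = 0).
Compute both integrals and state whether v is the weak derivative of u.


LHS = -4/π, RHS = -4/π. Yes, v = u' weakly.

u(x) = 2*x, classical derivative u'(x) = 2.
φ(x) = sin(πx), so φ'(x) = π*cos(π*x).
Note φ(0) = φ(1) = 0, so the boundary term u·φ vanishes.
LHS = ∫_0^1 u(x) φ'(x) dx = ∫_0^1 (2*π*x*cos(π*x)) dx. Term by term:
  ∫_0^1 2*π*x*cos(π*x) dx = -4/π.
So LHS = -4/π.
∫_0^1 v(x) φ(x) dx = ∫_0^1 (2*sin(π*x)) dx. Term by term:
  ∫_0^1 2*sin(π*x) dx = 4/π.
So RHS = -∫_0^1 v(x) φ(x) dx = -4/π.
LHS = RHS, so the identity holds for this test φ.
Moreover u is smooth here and v(x) = u'(x) = 2 pointwise, so the identity holds for every test function. Hence v is the weak derivative of u.


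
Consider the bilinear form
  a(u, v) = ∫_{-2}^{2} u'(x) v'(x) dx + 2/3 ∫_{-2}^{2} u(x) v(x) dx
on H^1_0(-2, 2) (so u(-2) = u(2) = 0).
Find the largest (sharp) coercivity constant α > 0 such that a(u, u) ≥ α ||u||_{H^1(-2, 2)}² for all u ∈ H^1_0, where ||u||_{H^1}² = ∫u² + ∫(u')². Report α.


α = (π^2 + 32/3)/(π^2 + 16)

Coercivity of a(·,·) on H^1_0(-2, 2) means a(u, u) ≥ α ||u||_{H^1}² for every u ∈ H^1_0.
The interval has length L = 4, and Poincaré/coercivity depend only on L. Here a(u, u) = ∫(u')² + (2/3)·∫u².
Here 0 < c = 2/3 < 1. The condition a(u,u) ≥ α||u||_{H^1}² reads (1−α)∫(u')² ≥ (α−c)∫u². Any admissible α is ≤ 1 (rapidly oscillating u have ∫u²/∫(u')² → 0), and α = 1 would force 0 ≥ (1−c)∫u², impossible since c < 1; so 1−α > 0. By the sharp Poincaré inequality on H^1_0 of an interval of length L, ∫(u')² ≥ (π/L)²∫u² with equality for the first sine mode sin(π(x−x₀)/L) (x₀ the left endpoint), so the inequality holds for all u iff (1−α)(π/L)² ≥ α − c, i.e. α ≤ ((π/L)² + c)/((π/L)² + 1) = (1 + c(L/π)²)/(1 + (L/π)²). With (π/L)² = π^2/16 and c = 2/3, the largest admissible constant is α = ((π/L)² + c)/((π/L)² + 1).
Simplifying, α = (π^2 + 32/3)/(π^2 + 16).


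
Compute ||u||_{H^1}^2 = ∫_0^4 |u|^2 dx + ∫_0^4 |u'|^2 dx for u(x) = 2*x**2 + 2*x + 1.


||u||_{H^1}^2 = 10116/5

The H^1 norm (squared) on an interval (0, L) is
  ||u||_{H^1}^2 = ∫_0^L u(x)^2 dx + ∫_0^L u'(x)^2 dx.
Compute u'(x) = 4*x + 2.
Then u(x)^2 = 4*x**4 + 8*x**3 + 8*x**2 + 4*x + 1 and u'(x)^2 = 16*x**2 + 16*x + 4.
Integrate each monomial from 0 to 4 using ∫_0^4 c·x^n dx = c·4^(n+1)/(n+1):
  ∫_0^4 u(x)^2 dx = ∫_0^4 (4*x^4 + 8*x^3 + 8*x^2 + 4*x + 1) dx. Term by term:
    ∫_0^4 4*x^4 dx = 4096/5;  ∫_0^4 8*x^3 dx = 512;  ∫_0^4 8*x^2 dx = 512/3;
    ∫_0^4 4*x dx = 32;  ∫_0^4 1 dx = 4.
  Sum: 4096/5 + 512 + 512/3 + 32 + 4 = 23068/15.
  ∫_0^4 u'(x)^2 dx = ∫_0^4 (16*x^2 + 16*x + 4) dx. Term by term:
    ∫_0^4 16*x^2 dx = 1024/3;  ∫_0^4 16*x dx = 128;  ∫_0^4 4 dx = 16.
  Sum: 1024/3 + 128 + 16 = 1456/3.
Adding: ||u||_{H^1}^2 = 23068/15 + 1456/3 = 10116/5.


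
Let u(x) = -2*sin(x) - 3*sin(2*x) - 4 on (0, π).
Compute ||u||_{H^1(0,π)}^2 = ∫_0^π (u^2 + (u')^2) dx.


||u||_{H^1(0,π)}^2 = 32 + 85*π/2

u'(x) = -2*cos(x) - 6*cos(2*x).
Expand u² and (u')² and integrate term by term on (0, π), using: for integers n ≥ 1, ∫_0^π sin²(nx) dx = ∫_0^π cos²(nx) dx = π/2; for n ≠ n', ∫_0^π sin(nx)sin(n'x) dx = ∫_0^π cos(nx)cos(n'x) dx = 0; and by product-to-sum, ∫_0^π sin(nx)cos(n'x) dx = ½∫_0^π [sin((n+n')x) + sin((n−n')x)] dx, which is 0 when n+n' is even and 2n/(n²−n'²) when n+n' is odd (it need not vanish on (0, π)). For the constant mode: ∫_0^π 1 dx = π, ∫_0^π cos(nx) dx = 0, ∫_0^π sin(nx) dx = (1−(−1)^n)/n.
  u² squared terms: (-4)²·∫1 dx = 16·π = 16*π;  (-3)²·∫sin(2x)² dx = 9·π/2 = 9*π/2;  (-2)²·∫sin(x)² dx = 4·π/2 = 2*π.
  u² cross terms: 2·(-4)·(-3)·∫1·sin(2x) dx = 24·(0) = 0;  2·(-4)·(-2)·∫1·sin(x) dx = 16·(2) = 32;  2·(-3)·(-2)·∫sin(2x)·sin(x) dx = 12·(0) = 0.
  So ∫_0^π u² dx = 16*π + 9*π/2 + 2*π + 0 + 32 + 0 = 32 + 45*π/2.
  (u')² squared terms: (-6)²·∫cos(2x)² dx = 36·π/2 = 18*π;  (-2)²·∫cos(x)² dx = 4·π/2 = 2*π.
  (u')² cross terms: 2·(-6)·(-2)·∫cos(2x)·cos(x) dx = 24·(0) = 0.
  So ∫_0^π (u')² dx = 18*π + 2*π + 0 = 20*π.
||u||_{H^1}^2 = (32 + 45*π/2) + (20*π) = 32 + 85*π/2.


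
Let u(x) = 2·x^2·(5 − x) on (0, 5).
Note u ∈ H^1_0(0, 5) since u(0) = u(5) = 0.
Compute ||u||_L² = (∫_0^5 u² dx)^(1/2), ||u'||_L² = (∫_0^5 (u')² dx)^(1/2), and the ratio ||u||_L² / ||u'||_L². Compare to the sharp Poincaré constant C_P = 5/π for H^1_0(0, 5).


||u||_L² / ||u'||_L² = 5*sqrt(14)/14 < C_P = 5/π.

u(x) = 2·x^2·(5 − x), so u'(x) = 2*x*(10 - 3*x).
u(x) = 2·x^2·(5 − x) vanishes at x = 0 and x = 5, so u ∈ H^1_0(0, 5). Differentiate via the product rule and integrate the resulting polynomials term by term.
  ∫_0^5 u² dx = ∫_0^5 (4*x^6 - 40*x^5 + 100*x^4) dx. Term by term:
    ∫_0^5 4*x^6 dx = 312500/7;  ∫_0^5 -40*x^5 dx = -312500/3;  ∫_0^5 100*x^4 dx = 62500.
  Sum: 312500/7 − 312500/3 + 62500 = 62500/21.
  ∫_0^5 (u')² dx = ∫_0^5 (36*x^4 - 240*x^3 + 400*x^2) dx. Term by term:
    ∫_0^5 36*x^4 dx = 22500;  ∫_0^5 -240*x^3 dx = -37500;  ∫_0^5 400*x^2 dx = 50000/3.
  Sum: 22500 − 37500 + 50000/3 = 5000/3.
∫_0^5 u² dx = 62500/21, so ||u||_L² = 250*sqrt(21)/21.
∫_0^5 (u')² dx = 5000/3, so ||u'||_L² = 50*sqrt(6)/3.
Ratio ||u||_L² / ||u'||_L² = 5*sqrt(14)/14.
Sharp Poincaré constant on H^1_0(0, 5) is C_P = L/π = 5/π, achieved by sin(π/5·x).
A polynomial bump cannot attain the sharp Poincaré constant (only the first sine eigenfunction does), so the ratio is strictly less than C_P, consistent with ||u||_L² ≤ C_P ||u'||_L².


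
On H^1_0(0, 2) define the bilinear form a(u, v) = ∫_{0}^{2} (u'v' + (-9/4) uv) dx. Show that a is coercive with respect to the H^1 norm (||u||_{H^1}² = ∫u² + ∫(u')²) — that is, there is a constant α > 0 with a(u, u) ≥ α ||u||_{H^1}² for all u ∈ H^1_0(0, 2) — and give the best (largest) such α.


α = (-9 + π^2)/(4 + π^2)

Coercivity of a(·,·) on H^1_0(0, 2) means a(u, u) ≥ α ||u||_{H^1}² for every u ∈ H^1_0.
The interval has length L = 2, and Poincaré/coercivity depend only on L. Here a(u, u) = ∫(u')² + (-9/4)·∫u².
Here c = -9/4 < 0 with |c| < (π/L)² = π^2/4, so coercivity still holds. The condition a(u,u) ≥ α||u||_{H^1}² reads (1−α)∫(u')² ≥ (α−c)∫u². Any admissible α is ≤ 1 (rapidly oscillating u have ∫u²/∫(u')² → 0), and α = 1 would force 0 ≥ (1−c)∫u², impossible since c < 1; so 1−α > 0. By the sharp Poincaré inequality on H^1_0 of an interval of length L, ∫(u')² ≥ (π/L)²∫u² with equality for the first sine mode sin(π(x−x₀)/L) (x₀ the left endpoint), so the inequality holds for all u iff (1−α)(π/L)² ≥ α − c, i.e. α ≤ ((π/L)² + c)/((π/L)² + 1) = (1 + c(L/π)²)/(1 + (L/π)²). (Direct route, valid since c ≤ 0: Poincaré gives c∫u² ≥ c(L/π)²∫(u')², so a(u,u) ≥ (1 + c(L/π)²)∫(u')², while ||u||_{H^1}² ≤ (1 + (L/π)²)∫(u')²; dividing yields the same α.) With (π/L)² = π^2/4 and c = -9/4, the largest admissible constant is α = ((π/L)² + c)/((π/L)² + 1).
Simplifying, α = (-9 + π^2)/(4 + π^2).
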